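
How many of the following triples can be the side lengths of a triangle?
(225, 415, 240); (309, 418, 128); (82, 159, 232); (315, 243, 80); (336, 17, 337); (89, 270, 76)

5

(225,240,415): 225+240 > 415 → valid
(128,309,418): 128+309 > 418 → valid
(82,159,232): 82+159 > 232 → valid
(80,243,315): 80+243 > 315 → valid
(17,336,337): 17+336 > 337 → valid
(76,89,270): 76+89 ≤ 270 → not valid
5 of the 6 triples form a triangle.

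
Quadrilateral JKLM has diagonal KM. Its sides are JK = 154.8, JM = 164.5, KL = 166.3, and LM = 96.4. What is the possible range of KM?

69.9 < KM < 262.7

From triangle JKM: |154.8 − 164.5| < KM < 154.8 + 164.5, i.e. 9.7 < KM < 319.3.
From triangle LKM: 69.9 < KM < 262.7.
Both must hold, so KM lies in the intersection.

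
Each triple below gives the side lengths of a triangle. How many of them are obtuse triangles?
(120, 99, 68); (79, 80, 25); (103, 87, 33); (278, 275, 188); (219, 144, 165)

(120,99,68): 68²+99² = 14425 > 14400 = 120² → acute
(79,80,25): 25²+79² = 6866 > 6400 = 80² → acute
(103,87,33): 33²+87² = 8658 < 10609 = 103² → obtuse
(278,275,188): 188²+275² = 110969 > 77284 = 278² → acute
(219,144,165): 144²+165² = 47961 = 219² → right
1 of the 5 is obtuse.

1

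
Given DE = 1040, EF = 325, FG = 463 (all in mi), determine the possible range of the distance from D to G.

The maximum is all hops collinear in one direction: 1040 + 325 + 463 = 1828.
The longest hop is 1040; the others sum to 788. Folding the others back against it leaves at least 1040 − 788 = 252.

252 ≤ DG ≤ 1828 mi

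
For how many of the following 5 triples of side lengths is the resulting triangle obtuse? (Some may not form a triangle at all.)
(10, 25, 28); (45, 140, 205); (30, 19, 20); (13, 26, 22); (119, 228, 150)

(10,25,28): 10²+25² = 725 < 784 = 28² → obtuse
(45,140,205): 45+140 ≤ 205, not a triangle
(30,19,20): 19²+20² = 761 < 900 = 30² → obtuse
(13,26,22): 13²+22² = 653 < 676 = 26² → obtuse
(119,228,150): 119²+150² = 36661 < 51984 = 228² → obtuse
4 of the 5 are obtuse.

4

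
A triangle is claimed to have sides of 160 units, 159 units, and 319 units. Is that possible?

No

The two shorter sides sum to 319, exactly equal to the longest side 319.
That gives only a degenerate (flat) triangle — the inequality must be strict.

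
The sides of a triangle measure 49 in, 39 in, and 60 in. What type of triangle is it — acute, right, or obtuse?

acute

Compare the square of the longest side to the sum of squares of the other two: 39² + 49² = 3922 > 3600 = 60².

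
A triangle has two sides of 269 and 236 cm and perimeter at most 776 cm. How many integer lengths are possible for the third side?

238

Triangle inequality: 33 < x < 505. Perimeter ≤ 776 gives x ≤ 776 − 269 − 236 = 271.
So 33 < x ≤ 271; integers 34 through 271: 238 values.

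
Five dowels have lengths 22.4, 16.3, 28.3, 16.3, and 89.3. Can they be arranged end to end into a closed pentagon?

No

For a pentagon, each side must be shorter than the sum of the others.
Here the longest side is 89.3, but the remaining 4 sides sum to only 83.3.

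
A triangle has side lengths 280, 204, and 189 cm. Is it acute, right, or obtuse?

obtuse

Compare the square of the longest side to the sum of squares of the other two: 189² + 204² = 77337 < 78400 = 280².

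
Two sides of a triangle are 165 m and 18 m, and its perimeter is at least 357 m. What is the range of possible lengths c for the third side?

Triangle inequality alone gives 147 < c < 183.
The perimeter condition gives c ≥ 357 − 165 − 18 = 174.
Intersecting the two: 174 ≤ c < 183.

174 ≤ c < 183 m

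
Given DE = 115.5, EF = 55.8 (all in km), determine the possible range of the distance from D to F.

59.7 ≤ DF ≤ 171.3 km

By the triangle inequality, |115.5 − 55.8| ≤ DF ≤ 115.5 + 55.8.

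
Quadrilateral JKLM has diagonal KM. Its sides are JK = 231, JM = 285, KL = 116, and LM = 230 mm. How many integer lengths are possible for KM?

From triangle JKM: 54 < KM < 516.
From triangle LKM: 114 < KM < 346.
Intersection: 114 < KM < 346, so integers 115 through 345: 231 values.

231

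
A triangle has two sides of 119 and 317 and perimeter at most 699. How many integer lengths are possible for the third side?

65

Triangle inequality: 198 < x < 436. Perimeter ≤ 699 gives x ≤ 699 − 119 − 317 = 263.
So 198 < x ≤ 263; integers 199 through 263: 65 values.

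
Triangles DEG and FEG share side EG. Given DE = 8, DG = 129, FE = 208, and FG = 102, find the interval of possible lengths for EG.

From triangle DEG: |8 − 129| < EG < 8 + 129, i.e. 121 < EG < 137.
From triangle FEG: 106 < EG < 310.
Both must hold, so EG lies in the intersection.

121 < EG < 137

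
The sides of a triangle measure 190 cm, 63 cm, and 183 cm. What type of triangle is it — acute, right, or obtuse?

Compare the square of the longest side to the sum of squares of the other two: 63² + 183² = 37458 > 36100 = 190².

acute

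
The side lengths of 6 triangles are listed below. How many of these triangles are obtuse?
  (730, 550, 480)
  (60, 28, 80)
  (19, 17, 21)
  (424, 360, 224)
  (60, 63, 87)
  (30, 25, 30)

(730,550,480): 480²+550² = 532900 = 730² → right
(60,28,80): 28²+60² = 4384 < 6400 = 80² → obtuse
(19,17,21): 17²+19² = 650 > 441 = 21² → acute
(424,360,224): 224²+360² = 179776 = 424² → right
(60,63,87): 60²+63² = 7569 = 87² → right
(30,25,30): 25²+30² = 1525 > 900 = 30² → acute
1 of the 6 is obtuse.

1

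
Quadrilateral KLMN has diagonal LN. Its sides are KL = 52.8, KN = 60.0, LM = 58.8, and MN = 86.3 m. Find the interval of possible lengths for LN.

27.5 < LN < 112.8

From triangle KLN: |52.8 − 60.0| < LN < 52.8 + 60.0, i.e. 7.2 < LN < 112.8.
From triangle MLN: 27.5 < LN < 145.1.
Both must hold, so LN lies in the intersection.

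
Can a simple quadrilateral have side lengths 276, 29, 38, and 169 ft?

For a quadrilateral, each side must be shorter than the sum of the others.
Here the longest side is 276, but the remaining 3 sides sum to only 236.

No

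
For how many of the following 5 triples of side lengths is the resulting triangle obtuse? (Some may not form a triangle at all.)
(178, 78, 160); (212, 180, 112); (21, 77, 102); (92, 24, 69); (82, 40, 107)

2

(178,78,160): 78²+160² = 31684 = 178² → right
(212,180,112): 112²+180² = 44944 = 212² → right
(21,77,102): 21+77 ≤ 102, not a triangle
(92,24,69): 24²+69² = 5337 < 8464 = 92² → obtuse
(82,40,107): 40²+82² = 8324 < 11449 = 107² → obtuse
2 of the 5 are obtuse.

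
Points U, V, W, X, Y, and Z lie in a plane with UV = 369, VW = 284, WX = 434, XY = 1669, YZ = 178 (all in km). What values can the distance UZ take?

404 ≤ UZ ≤ 2934 km

The maximum is all hops collinear in one direction: 369 + 284 + 434 + 1669 + 178 = 2934.
The longest hop is 1669; the others sum to 1265. Folding the others back against it leaves at least 1669 − 1265 = 404.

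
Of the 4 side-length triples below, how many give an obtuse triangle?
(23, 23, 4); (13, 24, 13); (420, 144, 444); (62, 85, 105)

(23,23,4): 4²+23² = 545 > 529 = 23² → acute
(13,24,13): 13²+13² = 338 < 576 = 24² → obtuse
(420,144,444): 144²+420² = 197136 = 444² → right
(62,85,105): 62²+85² = 11069 > 11025 = 105² → acute
1 of the 4 is obtuse.

1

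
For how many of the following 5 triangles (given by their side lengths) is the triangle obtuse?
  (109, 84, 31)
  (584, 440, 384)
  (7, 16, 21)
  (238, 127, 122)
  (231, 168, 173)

(109,84,31): 31²+84² = 8017 < 11881 = 109² → obtuse
(584,440,384): 384²+440² = 341056 = 584² → right
(7,16,21): 7²+16² = 305 < 441 = 21² → obtuse
(238,127,122): 122²+127² = 31013 < 56644 = 238² → obtuse
(231,168,173): 168²+173² = 58153 > 53361 = 231² → acute
3 of the 5 are obtuse.

3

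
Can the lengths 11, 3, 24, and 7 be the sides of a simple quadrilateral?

For a quadrilateral, each side must be shorter than the sum of the others.
Here the longest side is 24, but the remaining 3 sides sum to only 21.

No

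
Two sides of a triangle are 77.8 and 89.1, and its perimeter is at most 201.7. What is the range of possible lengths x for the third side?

11.3 < x ≤ 34.8

Triangle inequality alone gives 11.3 < x < 166.9.
The perimeter condition gives x ≤ 201.7 − 77.8 − 89.1 = 34.8.
Intersecting the two: 11.3 < x ≤ 34.8.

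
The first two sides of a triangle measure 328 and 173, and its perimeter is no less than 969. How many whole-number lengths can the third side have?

Triangle inequality: 155 < x < 501. Perimeter ≥ 969 gives x ≥ 969 − 328 − 173 = 468.
So 468 ≤ x < 501; integers 468 through 500: 33 values.

33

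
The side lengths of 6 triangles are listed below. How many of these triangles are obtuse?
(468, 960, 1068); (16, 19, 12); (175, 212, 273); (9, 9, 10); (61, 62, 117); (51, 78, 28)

(468,960,1068): 468²+960² = 1140624 = 1068² → right
(16,19,12): 12²+16² = 400 > 361 = 19² → acute
(175,212,273): 175²+212² = 75569 > 74529 = 273² → acute
(9,9,10): 9²+9² = 162 > 100 = 10² → acute
(61,62,117): 61²+62² = 7565 < 13689 = 117² → obtuse
(51,78,28): 28²+51² = 3385 < 6084 = 78² → obtuse
2 of the 6 are obtuse.

2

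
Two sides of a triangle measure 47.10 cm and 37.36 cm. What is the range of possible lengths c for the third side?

By the triangle inequality, c must be less than 47.10 + 37.36 = 84.46 and greater than |47.10 − 37.36| = 9.74.

9.74 < c < 84.46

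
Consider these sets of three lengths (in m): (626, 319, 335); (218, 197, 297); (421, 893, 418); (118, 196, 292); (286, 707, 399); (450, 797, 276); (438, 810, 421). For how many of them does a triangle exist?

(319,335,626): 319+335 > 626 → valid
(197,218,297): 197+218 > 297 → valid
(418,421,893): 418+421 ≤ 893 → not valid
(118,196,292): 118+196 > 292 → valid
(286,399,707): 286+399 ≤ 707 → not valid
(276,450,797): 276+450 ≤ 797 → not valid
(421,438,810): 421+438 > 810 → valid
4 of the 7 triples form a triangle.

4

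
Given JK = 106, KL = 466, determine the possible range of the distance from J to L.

By the triangle inequality, |106 − 466| ≤ JL ≤ 106 + 466.

360 ≤ JL ≤ 572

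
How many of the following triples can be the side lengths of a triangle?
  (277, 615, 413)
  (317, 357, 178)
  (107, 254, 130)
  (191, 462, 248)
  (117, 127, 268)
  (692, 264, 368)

2

(277,413,615): 277+413 > 615 → valid
(178,317,357): 178+317 > 357 → valid
(107,130,254): 107+130 ≤ 254 → not valid
(191,248,462): 191+248 ≤ 462 → not valid
(117,127,268): 117+127 ≤ 268 → not valid
(264,368,692): 264+368 ≤ 692 → not valid
2 of the 6 triples form a triangle.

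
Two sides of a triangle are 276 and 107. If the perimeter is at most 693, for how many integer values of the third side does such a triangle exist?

141

Triangle inequality: 169 < x < 383. Perimeter ≤ 693 gives x ≤ 693 − 276 − 107 = 310.
So 169 < x ≤ 310; integers 170 through 310: 141 values.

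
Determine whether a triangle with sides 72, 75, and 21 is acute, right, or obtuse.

Compare the square of the longest side to the sum of squares of the other two: 21² + 72² = 5625 = 75².

right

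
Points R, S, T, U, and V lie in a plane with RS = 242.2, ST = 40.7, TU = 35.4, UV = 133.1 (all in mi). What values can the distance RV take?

33.0 ≤ RV ≤ 451.4 mi

The maximum is all hops collinear in one direction: 242.2 + 40.7 + 35.4 + 133.1 = 451.4.
The longest hop is 242.2; the others sum to 209.2. Folding the others back against it leaves at least 242.2 − 209.2 = 33.0.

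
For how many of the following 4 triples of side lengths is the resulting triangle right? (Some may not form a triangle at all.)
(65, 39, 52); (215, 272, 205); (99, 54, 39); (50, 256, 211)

1

(65,39,52): 39²+52² = 4225 = 65² → right
(215,272,205): 205²+215² = 88250 > 73984 = 272² → acute
(99,54,39): 39+54 ≤ 99, not a triangle
(50,256,211): 50²+211² = 47021 < 65536 = 256² → obtuse
1 of the 4 is right.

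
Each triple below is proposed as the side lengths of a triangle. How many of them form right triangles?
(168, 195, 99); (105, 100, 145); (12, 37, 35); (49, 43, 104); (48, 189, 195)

(168,195,99): 99²+168² = 38025 = 195² → right
(105,100,145): 100²+105² = 21025 = 145² → right
(12,37,35): 12²+35² = 1369 = 37² → right
(49,43,104): 43+49 ≤ 104, not a triangle
(48,189,195): 48²+189² = 38025 = 195² → right
4 of the 5 are right.

4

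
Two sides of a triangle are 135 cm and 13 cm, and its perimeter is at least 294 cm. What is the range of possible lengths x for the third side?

Triangle inequality alone gives 122 < x < 148.
The perimeter condition gives x ≥ 294 − 135 − 13 = 146.
Intersecting the two: 146 ≤ x < 148.

146 ≤ x < 148 cm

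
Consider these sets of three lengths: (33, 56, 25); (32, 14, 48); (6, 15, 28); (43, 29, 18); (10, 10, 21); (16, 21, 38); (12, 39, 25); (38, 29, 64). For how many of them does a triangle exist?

3

(25,33,56): 25+33 > 56 → valid
(14,32,48): 14+32 ≤ 48 → not valid
(6,15,28): 6+15 ≤ 28 → not valid
(18,29,43): 18+29 > 43 → valid
(10,10,21): 10+10 ≤ 21 → not valid
(16,21,38): 16+21 ≤ 38 → not valid
(12,25,39): 12+25 ≤ 39 → not valid
(29,38,64): 29+38 > 64 → valid
3 of the 8 triples form a triangle.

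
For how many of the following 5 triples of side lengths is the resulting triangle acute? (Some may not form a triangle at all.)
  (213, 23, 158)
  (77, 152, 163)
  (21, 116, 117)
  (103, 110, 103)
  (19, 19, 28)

(213,23,158): 23+158 ≤ 213, not a triangle
(77,152,163): 77²+152² = 29033 > 26569 = 163² → acute
(21,116,117): 21²+116² = 13897 > 13689 = 117² → acute
(103,110,103): 103²+103² = 21218 > 12100 = 110² → acute
(19,19,28): 19²+19² = 722 < 784 = 28² → obtuse
3 of the 5 are acute.

3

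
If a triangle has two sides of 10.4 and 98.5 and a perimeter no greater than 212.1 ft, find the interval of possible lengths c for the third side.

Triangle inequality alone gives 88.1 < c < 108.9.
The perimeter condition gives c ≤ 212.1 − 10.4 − 98.5 = 103.2.
Intersecting the two: 88.1 < c ≤ 103.2.

88.1 < c ≤ 103.2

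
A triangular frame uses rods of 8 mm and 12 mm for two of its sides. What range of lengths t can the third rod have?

By the triangle inequality, t must be less than 8 + 12 = 20 and greater than |8 − 12| = 4.

4 < t < 20 (mm)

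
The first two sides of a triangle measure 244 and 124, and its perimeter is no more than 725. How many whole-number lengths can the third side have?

Triangle inequality: 120 < x < 368. Perimeter ≤ 725 gives x ≤ 725 − 244 − 124 = 357.
So 120 < x ≤ 357; integers 121 through 357: 237 values.

237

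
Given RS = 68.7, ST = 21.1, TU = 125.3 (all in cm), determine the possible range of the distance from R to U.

35.5 ≤ RU ≤ 215.1 cm

The maximum is all hops collinear in one direction: 68.7 + 21.1 + 125.3 = 215.1.
The longest hop is 125.3; the others sum to 89.8. Folding the others back against it leaves at least 125.3 − 89.8 = 35.5.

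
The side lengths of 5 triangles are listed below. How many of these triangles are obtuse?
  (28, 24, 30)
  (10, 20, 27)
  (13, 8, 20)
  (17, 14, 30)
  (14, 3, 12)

4

(28,24,30): 24²+28² = 1360 > 900 = 30² → acute
(10,20,27): 10²+20² = 500 < 729 = 27² → obtuse
(13,8,20): 8²+13² = 233 < 400 = 20² → obtuse
(17,14,30): 14²+17² = 485 < 900 = 30² → obtuse
(14,3,12): 3²+12² = 153 < 196 = 14² → obtuse
4 of the 5 are obtuse.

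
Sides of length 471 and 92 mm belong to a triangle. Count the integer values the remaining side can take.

The third side lies in the open interval (379, 563).
Integers from 380 to 562 inclusive: 562 − 380 + 1 = 183.

183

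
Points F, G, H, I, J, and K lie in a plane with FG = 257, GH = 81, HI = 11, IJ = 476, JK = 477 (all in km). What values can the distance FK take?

0 ≤ FK ≤ 1302 km

The maximum is all hops collinear in one direction: 257 + 81 + 11 + 476 + 477 = 1302.
The longest hop is 477; the others sum to 825. Since 477 ≤ 825, the path can fold back on itself completely, so the minimum distance is 0.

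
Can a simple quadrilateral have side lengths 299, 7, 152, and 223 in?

Yes

A quadrilateral exists iff every side is shorter than the sum of the others — equivalently, the longest side is less than the sum of the rest.
Longest side 299 < 382 (sum of the remaining 3), so yes.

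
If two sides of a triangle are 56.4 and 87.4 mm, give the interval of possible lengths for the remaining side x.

By the triangle inequality, x must be less than 56.4 + 87.4 = 143.8 and greater than |56.4 − 87.4| = 31.0.

31.0 < x < 143.8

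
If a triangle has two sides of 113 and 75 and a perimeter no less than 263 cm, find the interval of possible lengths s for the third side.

75 ≤ s < 188

Triangle inequality alone gives 38 < s < 188.
The perimeter condition gives s ≥ 263 − 113 − 75 = 75.
Intersecting the two: 75 ≤ s < 188.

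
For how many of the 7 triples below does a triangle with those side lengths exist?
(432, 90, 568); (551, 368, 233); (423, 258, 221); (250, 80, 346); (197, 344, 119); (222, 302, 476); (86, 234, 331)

3

(90,432,568): 90+432 ≤ 568 → not valid
(233,368,551): 233+368 > 551 → valid
(221,258,423): 221+258 > 423 → valid
(80,250,346): 80+250 ≤ 346 → not valid
(119,197,344): 119+197 ≤ 344 → not valid
(222,302,476): 222+302 > 476 → valid
(86,234,331): 86+234 ≤ 331 → not valid
3 of the 7 triples form a triangle.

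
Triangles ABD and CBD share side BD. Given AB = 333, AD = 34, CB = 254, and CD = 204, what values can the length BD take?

From triangle ABD: |333 − 34| < BD < 333 + 34, i.e. 299 < BD < 367.
From triangle CBD: 50 < BD < 458.
Both must hold, so BD lies in the intersection.

299 < BD < 367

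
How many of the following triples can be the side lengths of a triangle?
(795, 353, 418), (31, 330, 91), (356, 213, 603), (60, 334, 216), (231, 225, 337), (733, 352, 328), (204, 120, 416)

1

(353,418,795): 353+418 ≤ 795 → not valid
(31,91,330): 31+91 ≤ 330 → not valid
(213,356,603): 213+356 ≤ 603 → not valid
(60,216,334): 60+216 ≤ 334 → not valid
(225,231,337): 225+231 > 337 → valid
(328,352,733): 328+352 ≤ 733 → not valid
(120,204,416): 120+204 ≤ 416 → not valid
1 of the 7 triples forms a triangle.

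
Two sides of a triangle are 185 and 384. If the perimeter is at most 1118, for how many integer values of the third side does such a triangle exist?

Triangle inequality: 199 < x < 569. Perimeter ≤ 1118 gives x ≤ 1118 − 185 − 384 = 549.
So 199 < x ≤ 549; integers 200 through 549: 350 values.

350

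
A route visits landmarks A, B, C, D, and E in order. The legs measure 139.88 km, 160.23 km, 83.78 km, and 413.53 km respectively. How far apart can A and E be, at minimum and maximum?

The maximum is all hops collinear in one direction: 139.88 + 160.23 + 83.78 + 413.53 = 797.42.
The longest hop is 413.53; the others sum to 383.89. Folding the others back against it leaves at least 413.53 − 383.89 = 29.64.

29.64 ≤ AE ≤ 797.42 km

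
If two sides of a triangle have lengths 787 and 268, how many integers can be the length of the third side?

The third side lies in the open interval (519, 1055).
Integers from 520 to 1054 inclusive: 1054 − 520 + 1 = 535.

535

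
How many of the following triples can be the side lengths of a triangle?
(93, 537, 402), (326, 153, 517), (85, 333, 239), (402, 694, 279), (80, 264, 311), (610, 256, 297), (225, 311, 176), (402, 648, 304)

(93,402,537): 93+402 ≤ 537 → not valid
(153,326,517): 153+326 ≤ 517 → not valid
(85,239,333): 85+239 ≤ 333 → not valid
(279,402,694): 279+402 ≤ 694 → not valid
(80,264,311): 80+264 > 311 → valid
(256,297,610): 256+297 ≤ 610 → not valid
(176,225,311): 176+225 > 311 → valid
(304,402,648): 304+402 > 648 → valid
3 of the 8 triples form a triangle.

3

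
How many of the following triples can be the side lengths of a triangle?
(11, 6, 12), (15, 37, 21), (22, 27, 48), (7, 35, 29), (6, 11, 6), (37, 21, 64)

4

(6,11,12): 6+11 > 12 → valid
(15,21,37): 15+21 ≤ 37 → not valid
(22,27,48): 22+27 > 48 → valid
(7,29,35): 7+29 > 35 → valid
(6,6,11): 6+6 > 11 → valid
(21,37,64): 21+37 ≤ 64 → not valid
4 of the 6 triples form a triangle.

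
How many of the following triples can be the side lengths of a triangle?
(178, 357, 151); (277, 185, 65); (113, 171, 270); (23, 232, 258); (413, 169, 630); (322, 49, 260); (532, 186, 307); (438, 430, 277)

2

(151,178,357): 151+178 ≤ 357 → not valid
(65,185,277): 65+185 ≤ 277 → not valid
(113,171,270): 113+171 > 270 → valid
(23,232,258): 23+232 ≤ 258 → not valid
(169,413,630): 169+413 ≤ 630 → not valid
(49,260,322): 49+260 ≤ 322 → not valid
(186,307,532): 186+307 ≤ 532 → not valid
(277,430,438): 277+430 > 438 → valid
2 of the 8 triples form a triangle.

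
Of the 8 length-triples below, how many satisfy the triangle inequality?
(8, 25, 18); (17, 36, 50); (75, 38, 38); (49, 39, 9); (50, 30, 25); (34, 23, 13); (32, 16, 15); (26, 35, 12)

(8,18,25): 8+18 > 25 → valid
(17,36,50): 17+36 > 50 → valid
(38,38,75): 38+38 > 75 → valid
(9,39,49): 9+39 ≤ 49 → not valid
(25,30,50): 25+30 > 50 → valid
(13,23,34): 13+23 > 34 → valid
(15,16,32): 15+16 ≤ 32 → not valid
(12,26,35): 12+26 > 35 → valid
6 of the 8 triples form a triangle.

6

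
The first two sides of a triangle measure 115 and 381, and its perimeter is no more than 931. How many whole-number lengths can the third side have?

Triangle inequality: 266 < x < 496. Perimeter ≤ 931 gives x ≤ 931 − 115 − 381 = 435.
So 266 < x ≤ 435; integers 267 through 435: 169 values.

169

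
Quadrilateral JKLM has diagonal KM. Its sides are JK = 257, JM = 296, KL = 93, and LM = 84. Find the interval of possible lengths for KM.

From triangle JKM: |257 − 296| < KM < 257 + 296, i.e. 39 < KM < 553.
From triangle LKM: 9 < KM < 177.
Both must hold, so KM lies in the intersection.

39 < KM < 177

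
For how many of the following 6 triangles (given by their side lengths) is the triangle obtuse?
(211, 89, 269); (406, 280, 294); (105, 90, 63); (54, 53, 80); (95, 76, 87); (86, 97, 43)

3

(211,89,269): 89²+211² = 52442 < 72361 = 269² → obtuse
(406,280,294): 280²+294² = 164836 = 406² → right
(105,90,63): 63²+90² = 12069 > 11025 = 105² → acute
(54,53,80): 53²+54² = 5725 < 6400 = 80² → obtuse
(95,76,87): 76²+87² = 13345 > 9025 = 95² → acute
(86,97,43): 43²+86² = 9245 < 9409 = 97² → obtuse
3 of the 6 are obtuse.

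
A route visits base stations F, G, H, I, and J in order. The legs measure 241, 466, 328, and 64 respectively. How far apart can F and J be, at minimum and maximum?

The maximum is all hops collinear in one direction: 241 + 466 + 328 + 64 = 1099.
The longest hop is 466; the others sum to 633. Since 466 ≤ 633, the path can fold back on itself completely, so the minimum distance is 0.

0 ≤ FJ ≤ 1099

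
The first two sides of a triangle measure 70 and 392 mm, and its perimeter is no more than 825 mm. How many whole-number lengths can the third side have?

Triangle inequality: 322 < x < 462. Perimeter ≤ 825 gives x ≤ 825 − 70 − 392 = 363.
So 322 < x ≤ 363; integers 323 through 363: 41 values.

41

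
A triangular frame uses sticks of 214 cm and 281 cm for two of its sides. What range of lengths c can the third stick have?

67 < c < 495 (cm)

By the triangle inequality, c must be less than 214 + 281 = 495 and greater than |214 − 281| = 67.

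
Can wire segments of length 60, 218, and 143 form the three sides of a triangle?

No

The longest side is 218, but the other two sum to only 203.
203 < 218, so the triangle inequality fails.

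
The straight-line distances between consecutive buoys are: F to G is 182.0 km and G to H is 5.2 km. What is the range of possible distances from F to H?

By the triangle inequality, |182.0 − 5.2| ≤ FH ≤ 182.0 + 5.2.

176.8 ≤ FH ≤ 187.2 km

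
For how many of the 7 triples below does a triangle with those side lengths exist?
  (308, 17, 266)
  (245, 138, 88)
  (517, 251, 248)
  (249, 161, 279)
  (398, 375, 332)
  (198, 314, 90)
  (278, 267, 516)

3

(17,266,308): 17+266 ≤ 308 → not valid
(88,138,245): 88+138 ≤ 245 → not valid
(248,251,517): 248+251 ≤ 517 → not valid
(161,249,279): 161+249 > 279 → valid
(332,375,398): 332+375 > 398 → valid
(90,198,314): 90+198 ≤ 314 → not valid
(267,278,516): 267+278 > 516 → valid
3 of the 7 triples form a triangle.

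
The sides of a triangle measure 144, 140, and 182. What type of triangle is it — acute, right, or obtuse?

acute

Compare the square of the longest side to the sum of squares of the other two: 140² + 144² = 40336 > 33124 = 182².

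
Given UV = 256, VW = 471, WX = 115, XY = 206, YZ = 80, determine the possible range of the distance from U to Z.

The maximum is all hops collinear in one direction: 256 + 471 + 115 + 206 + 80 = 1128.
The longest hop is 471; the others sum to 657. Since 471 ≤ 657, the path can fold back on itself completely, so the minimum distance is 0.

0 ≤ UZ ≤ 1128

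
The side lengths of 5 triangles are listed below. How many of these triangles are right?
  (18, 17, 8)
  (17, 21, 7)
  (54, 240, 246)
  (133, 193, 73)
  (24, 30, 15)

(18,17,8): 8²+17² = 353 > 324 = 18² → acute
(17,21,7): 7²+17² = 338 < 441 = 21² → obtuse
(54,240,246): 54²+240² = 60516 = 246² → right
(133,193,73): 73²+133² = 23018 < 37249 = 193² → obtuse
(24,30,15): 15²+24² = 801 < 900 = 30² → obtuse
1 of the 5 is right.

1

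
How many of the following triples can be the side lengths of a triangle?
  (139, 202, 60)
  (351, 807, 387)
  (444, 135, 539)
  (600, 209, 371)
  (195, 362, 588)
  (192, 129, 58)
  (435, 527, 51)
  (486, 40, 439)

(60,139,202): 60+139 ≤ 202 → not valid
(351,387,807): 351+387 ≤ 807 → not valid
(135,444,539): 135+444 > 539 → valid
(209,371,600): 209+371 ≤ 600 → not valid
(195,362,588): 195+362 ≤ 588 → not valid
(58,129,192): 58+129 ≤ 192 → not valid
(51,435,527): 51+435 ≤ 527 → not valid
(40,439,486): 40+439 ≤ 486 → not valid
1 of the 8 triples forms a triangle.

1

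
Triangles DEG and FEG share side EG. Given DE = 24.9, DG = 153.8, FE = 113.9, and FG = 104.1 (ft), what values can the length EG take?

From triangle DEG: |24.9 − 153.8| < EG < 24.9 + 153.8, i.e. 128.9 < EG < 178.7.
From triangle FEG: 9.8 < EG < 218.0.
Both must hold, so EG lies in the intersection.

128.9 < EG < 178.7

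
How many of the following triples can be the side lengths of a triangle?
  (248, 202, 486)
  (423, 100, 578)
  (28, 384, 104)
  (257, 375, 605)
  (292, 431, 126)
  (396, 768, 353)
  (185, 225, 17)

1

(202,248,486): 202+248 ≤ 486 → not valid
(100,423,578): 100+423 ≤ 578 → not valid
(28,104,384): 28+104 ≤ 384 → not valid
(257,375,605): 257+375 > 605 → valid
(126,292,431): 126+292 ≤ 431 → not valid
(353,396,768): 353+396 ≤ 768 → not valid
(17,185,225): 17+185 ≤ 225 → not valid
1 of the 7 triples forms a triangle.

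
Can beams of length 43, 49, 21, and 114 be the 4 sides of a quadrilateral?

No

For a quadrilateral, each side must be shorter than the sum of the others.
Here the longest side is 114, but the remaining 3 sides sum to only 113.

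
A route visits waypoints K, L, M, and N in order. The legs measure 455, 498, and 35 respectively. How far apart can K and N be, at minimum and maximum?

8 ≤ KN ≤ 988

The maximum is all hops collinear in one direction: 455 + 498 + 35 = 988.
The longest hop is 498; the others sum to 490. Folding the others back against it leaves at least 498 − 490 = 8.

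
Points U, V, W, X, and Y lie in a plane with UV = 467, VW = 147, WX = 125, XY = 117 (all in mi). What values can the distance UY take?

78 ≤ UY ≤ 856 mi

The maximum is all hops collinear in one direction: 467 + 147 + 125 + 117 = 856.
The longest hop is 467; the others sum to 389. Folding the others back against it leaves at least 467 − 389 = 78.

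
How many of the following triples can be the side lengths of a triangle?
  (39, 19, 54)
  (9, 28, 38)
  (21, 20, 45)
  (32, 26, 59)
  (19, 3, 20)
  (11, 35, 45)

(19,39,54): 19+39 > 54 → valid
(9,28,38): 9+28 ≤ 38 → not valid
(20,21,45): 20+21 ≤ 45 → not valid
(26,32,59): 26+32 ≤ 59 → not valid
(3,19,20): 3+19 > 20 → valid
(11,35,45): 11+35 > 45 → valid
3 of the 6 triples form a triangle.

3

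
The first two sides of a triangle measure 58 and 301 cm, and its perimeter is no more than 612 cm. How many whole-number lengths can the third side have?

Triangle inequality: 243 < x < 359. Perimeter ≤ 612 gives x ≤ 612 − 58 − 301 = 253.
So 243 < x ≤ 253; integers 244 through 253: 10 values.

10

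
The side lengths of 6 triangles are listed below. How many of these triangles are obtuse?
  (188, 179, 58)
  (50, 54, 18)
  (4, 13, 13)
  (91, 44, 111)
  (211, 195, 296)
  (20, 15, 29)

4

(188,179,58): 58²+179² = 35405 > 35344 = 188² → acute
(50,54,18): 18²+50² = 2824 < 2916 = 54² → obtuse
(4,13,13): 4²+13² = 185 > 169 = 13² → acute
(91,44,111): 44²+91² = 10217 < 12321 = 111² → obtuse
(211,195,296): 195²+211² = 82546 < 87616 = 296² → obtuse
(20,15,29): 15²+20² = 625 < 841 = 29² → obtuse
4 of the 6 are obtuse.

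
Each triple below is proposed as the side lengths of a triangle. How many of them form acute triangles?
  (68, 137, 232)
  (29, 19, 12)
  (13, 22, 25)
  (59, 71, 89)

(68,137,232): 68+137 ≤ 232, not a triangle
(29,19,12): 12²+19² = 505 < 841 = 29² → obtuse
(13,22,25): 13²+22² = 653 > 625 = 25² → acute
(59,71,89): 59²+71² = 8522 > 7921 = 89² → acute
2 of the 4 are acute.

2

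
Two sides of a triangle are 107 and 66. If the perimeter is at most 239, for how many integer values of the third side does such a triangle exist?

Triangle inequality: 41 < x < 173. Perimeter ≤ 239 gives x ≤ 239 − 107 − 66 = 66.
So 41 < x ≤ 66; integers 42 through 66: 25 values.

25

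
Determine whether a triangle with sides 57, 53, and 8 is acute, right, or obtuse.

Compare the square of the longest side to the sum of squares of the other two: 8² + 53² = 2873 < 3249 = 57².

obtuse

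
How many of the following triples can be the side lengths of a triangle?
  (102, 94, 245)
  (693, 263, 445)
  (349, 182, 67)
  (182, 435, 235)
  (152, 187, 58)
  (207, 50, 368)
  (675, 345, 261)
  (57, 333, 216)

2

(94,102,245): 94+102 ≤ 245 → not valid
(263,445,693): 263+445 > 693 → valid
(67,182,349): 67+182 ≤ 349 → not valid
(182,235,435): 182+235 ≤ 435 → not valid
(58,152,187): 58+152 > 187 → valid
(50,207,368): 50+207 ≤ 368 → not valid
(261,345,675): 261+345 ≤ 675 → not valid
(57,216,333): 57+216 ≤ 333 → not valid
2 of the 8 triples form a triangle.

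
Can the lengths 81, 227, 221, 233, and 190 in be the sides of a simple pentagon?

A pentagon exists iff every side is shorter than the sum of the others — equivalently, the longest side is less than the sum of the rest.
Longest side 233 < 719 (sum of the remaining 4), so yes.

Yes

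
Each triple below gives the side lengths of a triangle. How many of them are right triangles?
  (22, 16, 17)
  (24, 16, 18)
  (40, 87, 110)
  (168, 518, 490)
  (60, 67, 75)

(22,16,17): 16²+17² = 545 > 484 = 22² → acute
(24,16,18): 16²+18² = 580 > 576 = 24² → acute
(40,87,110): 40²+87² = 9169 < 12100 = 110² → obtuse
(168,518,490): 168²+490² = 268324 = 518² → right
(60,67,75): 60²+67² = 8089 > 5625 = 75² → acute
1 of the 5 is right.

1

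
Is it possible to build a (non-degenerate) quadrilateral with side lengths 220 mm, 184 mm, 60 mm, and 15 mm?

Yes

A quadrilateral exists iff every side is shorter than the sum of the others — equivalently, the longest side is less than the sum of the rest.
Longest side 220 < 259 (sum of the remaining 3), so yes.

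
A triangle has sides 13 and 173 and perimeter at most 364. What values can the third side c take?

Triangle inequality alone gives 160 < c < 186.
The perimeter condition gives c ≤ 364 − 13 − 173 = 178.
Intersecting the two: 160 < c ≤ 178.

160 < c ≤ 178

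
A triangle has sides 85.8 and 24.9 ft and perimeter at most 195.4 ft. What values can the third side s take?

60.9 < s ≤ 84.7

Triangle inequality alone gives 60.9 < s < 110.7.
The perimeter condition gives s ≤ 195.4 − 85.8 − 24.9 = 84.7.
Intersecting the two: 60.9 < s ≤ 84.7.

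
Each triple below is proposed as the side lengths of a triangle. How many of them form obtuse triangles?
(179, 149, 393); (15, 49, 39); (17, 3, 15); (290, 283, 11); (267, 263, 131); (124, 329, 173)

(179,149,393): 149+179 ≤ 393, not a triangle
(15,49,39): 15²+39² = 1746 < 2401 = 49² → obtuse
(17,3,15): 3²+15² = 234 < 289 = 17² → obtuse
(290,283,11): 11²+283² = 80210 < 84100 = 290² → obtuse
(267,263,131): 131²+263² = 86330 > 71289 = 267² → acute
(124,329,173): 124+173 ≤ 329, not a triangle
3 of the 6 are obtuse.

3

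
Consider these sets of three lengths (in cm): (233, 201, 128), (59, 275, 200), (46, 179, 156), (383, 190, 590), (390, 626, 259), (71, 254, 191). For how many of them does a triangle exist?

4

(128,201,233): 128+201 > 233 → valid
(59,200,275): 59+200 ≤ 275 → not valid
(46,156,179): 46+156 > 179 → valid
(190,383,590): 190+383 ≤ 590 → not valid
(259,390,626): 259+390 > 626 → valid
(71,191,254): 71+191 > 254 → valid
4 of the 6 triples form a triangle.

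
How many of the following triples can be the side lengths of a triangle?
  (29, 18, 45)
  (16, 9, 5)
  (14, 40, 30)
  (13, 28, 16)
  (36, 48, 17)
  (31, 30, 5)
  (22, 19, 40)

6

(18,29,45): 18+29 > 45 → valid
(5,9,16): 5+9 ≤ 16 → not valid
(14,30,40): 14+30 > 40 → valid
(13,16,28): 13+16 > 28 → valid
(17,36,48): 17+36 > 48 → valid
(5,30,31): 5+30 > 31 → valid
(19,22,40): 19+22 > 40 → valid
6 of the 7 triples form a triangle.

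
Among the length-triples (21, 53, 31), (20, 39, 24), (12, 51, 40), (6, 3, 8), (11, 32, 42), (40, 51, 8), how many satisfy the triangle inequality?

4

(21,31,53): 21+31 ≤ 53 → not valid
(20,24,39): 20+24 > 39 → valid
(12,40,51): 12+40 > 51 → valid
(3,6,8): 3+6 > 8 → valid
(11,32,42): 11+32 > 42 → valid
(8,40,51): 8+40 ≤ 51 → not valid
4 of the 6 triples form a triangle.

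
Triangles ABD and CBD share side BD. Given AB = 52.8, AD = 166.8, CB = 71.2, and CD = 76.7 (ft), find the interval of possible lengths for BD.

From triangle ABD: |52.8 − 166.8| < BD < 52.8 + 166.8, i.e. 114.0 < BD < 219.6.
From triangle CBD: 5.5 < BD < 147.9.
Both must hold, so BD lies in the intersection.

114.0 < BD < 147.9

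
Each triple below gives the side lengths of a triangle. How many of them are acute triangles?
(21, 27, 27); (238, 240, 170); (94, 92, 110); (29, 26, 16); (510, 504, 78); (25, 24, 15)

5

(21,27,27): 21²+27² = 1170 > 729 = 27² → acute
(238,240,170): 170²+238² = 85544 > 57600 = 240² → acute
(94,92,110): 92²+94² = 17300 > 12100 = 110² → acute
(29,26,16): 16²+26² = 932 > 841 = 29² → acute
(510,504,78): 78²+504² = 260100 = 510² → right
(25,24,15): 15²+24² = 801 > 625 = 25² → acute
5 of the 6 are acute.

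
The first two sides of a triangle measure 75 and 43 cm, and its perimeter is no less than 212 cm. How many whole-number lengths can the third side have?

24

Triangle inequality: 32 < x < 118. Perimeter ≥ 212 gives x ≥ 212 − 75 − 43 = 94.
So 94 ≤ x < 118; integers 94 through 117: 24 values.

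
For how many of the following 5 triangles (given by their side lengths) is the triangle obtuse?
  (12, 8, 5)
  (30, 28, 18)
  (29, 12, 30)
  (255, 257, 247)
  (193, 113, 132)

2

(12,8,5): 5²+8² = 89 < 144 = 12² → obtuse
(30,28,18): 18²+28² = 1108 > 900 = 30² → acute
(29,12,30): 12²+29² = 985 > 900 = 30² → acute
(255,257,247): 247²+255² = 126034 > 66049 = 257² → acute
(193,113,132): 113²+132² = 30193 < 37249 = 193² → obtuse
2 of the 5 are obtuse.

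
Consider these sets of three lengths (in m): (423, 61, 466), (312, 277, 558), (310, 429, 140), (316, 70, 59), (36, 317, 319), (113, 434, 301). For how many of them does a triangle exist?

4

(61,423,466): 61+423 > 466 → valid
(277,312,558): 277+312 > 558 → valid
(140,310,429): 140+310 > 429 → valid
(59,70,316): 59+70 ≤ 316 → not valid
(36,317,319): 36+317 > 319 → valid
(113,301,434): 113+301 ≤ 434 → not valid
4 of the 6 triples form a triangle.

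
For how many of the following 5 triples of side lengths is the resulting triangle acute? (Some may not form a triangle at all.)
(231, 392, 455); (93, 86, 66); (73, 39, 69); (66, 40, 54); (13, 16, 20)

4

(231,392,455): 231²+392² = 207025 = 455² → right
(93,86,66): 66²+86² = 11752 > 8649 = 93² → acute
(73,39,69): 39²+69² = 6282 > 5329 = 73² → acute
(66,40,54): 40²+54² = 4516 > 4356 = 66² → acute
(13,16,20): 13²+16² = 425 > 400 = 20² → acute
4 of the 5 are acute.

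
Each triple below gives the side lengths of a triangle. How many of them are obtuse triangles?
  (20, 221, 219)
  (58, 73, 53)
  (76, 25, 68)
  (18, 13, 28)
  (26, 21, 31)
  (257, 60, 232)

(20,221,219): 20²+219² = 48361 < 48841 = 221² → obtuse
(58,73,53): 53²+58² = 6173 > 5329 = 73² → acute
(76,25,68): 25²+68² = 5249 < 5776 = 76² → obtuse
(18,13,28): 13²+18² = 493 < 784 = 28² → obtuse
(26,21,31): 21²+26² = 1117 > 961 = 31² → acute
(257,60,232): 60²+232² = 57424 < 66049 = 257² → obtuse
4 of the 6 are obtuse.

4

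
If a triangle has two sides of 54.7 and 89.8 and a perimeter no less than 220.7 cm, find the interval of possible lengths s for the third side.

76.2 ≤ s < 144.5 cm

Triangle inequality alone gives 35.1 < s < 144.5.
The perimeter condition gives s ≥ 220.7 − 54.7 − 89.8 = 76.2.
Intersecting the two: 76.2 ≤ s < 144.5.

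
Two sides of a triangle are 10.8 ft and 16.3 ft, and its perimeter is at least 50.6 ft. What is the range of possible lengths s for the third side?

23.5 ≤ s < 27.1

Triangle inequality alone gives 5.5 < s < 27.1.
The perimeter condition gives s ≥ 50.6 − 10.8 − 16.3 = 23.5.
Intersecting the two: 23.5 ≤ s < 27.1.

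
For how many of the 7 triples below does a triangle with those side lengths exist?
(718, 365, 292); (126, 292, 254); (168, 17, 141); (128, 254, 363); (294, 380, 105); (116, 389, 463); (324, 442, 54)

(292,365,718): 292+365 ≤ 718 → not valid
(126,254,292): 126+254 > 292 → valid
(17,141,168): 17+141 ≤ 168 → not valid
(128,254,363): 128+254 > 363 → valid
(105,294,380): 105+294 > 380 → valid
(116,389,463): 116+389 > 463 → valid
(54,324,442): 54+324 ≤ 442 → not valid
4 of the 7 triples form a triangle.

4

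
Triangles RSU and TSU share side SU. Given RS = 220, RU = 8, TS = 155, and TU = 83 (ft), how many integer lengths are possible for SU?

15

From triangle RSU: 212 < SU < 228.
From triangle TSU: 72 < SU < 238.
Intersection: 212 < SU < 228, so integers 213 through 227: 15 values.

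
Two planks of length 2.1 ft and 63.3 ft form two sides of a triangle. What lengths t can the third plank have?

By the triangle inequality, t must be less than 2.1 + 63.3 = 65.4 and greater than |2.1 − 63.3| = 61.2.

61.2 < t < 65.4 (ft)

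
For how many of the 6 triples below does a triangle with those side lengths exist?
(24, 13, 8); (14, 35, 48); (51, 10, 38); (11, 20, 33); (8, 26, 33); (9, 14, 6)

(8,13,24): 8+13 ≤ 24 → not valid
(14,35,48): 14+35 > 48 → valid
(10,38,51): 10+38 ≤ 51 → not valid
(11,20,33): 11+20 ≤ 33 → not valid
(8,26,33): 8+26 > 33 → valid
(6,9,14): 6+9 > 14 → valid
3 of the 6 triples form a triangle.

3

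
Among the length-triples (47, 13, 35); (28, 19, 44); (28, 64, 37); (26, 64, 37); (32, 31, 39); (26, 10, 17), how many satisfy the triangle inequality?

(13,35,47): 13+35 > 47 → valid
(19,28,44): 19+28 > 44 → valid
(28,37,64): 28+37 > 64 → valid
(26,37,64): 26+37 ≤ 64 → not valid
(31,32,39): 31+32 > 39 → valid
(10,17,26): 10+17 > 26 → valid
5 of the 6 triples form a triangle.

5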